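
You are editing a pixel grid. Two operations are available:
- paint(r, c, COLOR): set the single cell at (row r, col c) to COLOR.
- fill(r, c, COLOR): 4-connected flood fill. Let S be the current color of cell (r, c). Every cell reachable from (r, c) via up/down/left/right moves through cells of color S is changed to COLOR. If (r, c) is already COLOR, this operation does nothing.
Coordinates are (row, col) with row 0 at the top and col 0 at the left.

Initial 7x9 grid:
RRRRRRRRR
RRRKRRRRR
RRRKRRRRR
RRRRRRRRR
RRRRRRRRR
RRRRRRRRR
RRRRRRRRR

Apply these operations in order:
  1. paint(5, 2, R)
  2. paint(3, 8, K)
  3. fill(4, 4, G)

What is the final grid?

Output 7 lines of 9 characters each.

After op 1 paint(5,2,R):
RRRRRRRRR
RRRKRRRRR
RRRKRRRRR
RRRRRRRRR
RRRRRRRRR
RRRRRRRRR
RRRRRRRRR
After op 2 paint(3,8,K):
RRRRRRRRR
RRRKRRRRR
RRRKRRRRR
RRRRRRRRK
RRRRRRRRR
RRRRRRRRR
RRRRRRRRR
After op 3 fill(4,4,G) [60 cells changed]:
GGGGGGGGG
GGGKGGGGG
GGGKGGGGG
GGGGGGGGK
GGGGGGGGG
GGGGGGGGG
GGGGGGGGG

Answer: GGGGGGGGG
GGGKGGGGG
GGGKGGGGG
GGGGGGGGK
GGGGGGGGG
GGGGGGGGG
GGGGGGGGG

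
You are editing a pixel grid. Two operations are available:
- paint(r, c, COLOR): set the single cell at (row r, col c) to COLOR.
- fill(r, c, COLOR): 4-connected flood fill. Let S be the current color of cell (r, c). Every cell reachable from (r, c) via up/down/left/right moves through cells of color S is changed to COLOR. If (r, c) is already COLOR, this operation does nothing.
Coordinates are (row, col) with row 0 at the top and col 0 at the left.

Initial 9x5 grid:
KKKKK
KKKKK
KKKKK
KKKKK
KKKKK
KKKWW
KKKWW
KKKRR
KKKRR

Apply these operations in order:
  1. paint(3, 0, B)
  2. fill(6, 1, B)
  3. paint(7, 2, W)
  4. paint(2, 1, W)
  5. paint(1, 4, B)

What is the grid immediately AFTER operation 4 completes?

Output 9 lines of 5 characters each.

After op 1 paint(3,0,B):
KKKKK
KKKKK
KKKKK
BKKKK
KKKKK
KKKWW
KKKWW
KKKRR
KKKRR
After op 2 fill(6,1,B) [36 cells changed]:
BBBBB
BBBBB
BBBBB
BBBBB
BBBBB
BBBWW
BBBWW
BBBRR
BBBRR
After op 3 paint(7,2,W):
BBBBB
BBBBB
BBBBB
BBBBB
BBBBB
BBBWW
BBBWW
BBWRR
BBBRR
After op 4 paint(2,1,W):
BBBBB
BBBBB
BWBBB
BBBBB
BBBBB
BBBWW
BBBWW
BBWRR
BBBRR

Answer: BBBBB
BBBBB
BWBBB
BBBBB
BBBBB
BBBWW
BBBWW
BBWRR
BBBRR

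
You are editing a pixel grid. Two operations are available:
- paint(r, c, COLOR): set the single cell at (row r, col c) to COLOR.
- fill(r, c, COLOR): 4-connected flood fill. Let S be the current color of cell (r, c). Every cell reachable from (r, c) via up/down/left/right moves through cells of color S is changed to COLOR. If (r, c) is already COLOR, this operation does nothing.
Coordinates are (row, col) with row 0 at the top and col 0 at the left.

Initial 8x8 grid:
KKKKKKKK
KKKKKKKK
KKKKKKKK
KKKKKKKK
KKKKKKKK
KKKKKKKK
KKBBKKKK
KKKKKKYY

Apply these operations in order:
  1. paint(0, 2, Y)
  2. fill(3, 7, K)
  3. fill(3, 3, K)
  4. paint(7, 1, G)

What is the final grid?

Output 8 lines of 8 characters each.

After op 1 paint(0,2,Y):
KKYKKKKK
KKKKKKKK
KKKKKKKK
KKKKKKKK
KKKKKKKK
KKKKKKKK
KKBBKKKK
KKKKKKYY
After op 2 fill(3,7,K) [0 cells changed]:
KKYKKKKK
KKKKKKKK
KKKKKKKK
KKKKKKKK
KKKKKKKK
KKKKKKKK
KKBBKKKK
KKKKKKYY
After op 3 fill(3,3,K) [0 cells changed]:
KKYKKKKK
KKKKKKKK
KKKKKKKK
KKKKKKKK
KKKKKKKK
KKKKKKKK
KKBBKKKK
KKKKKKYY
After op 4 paint(7,1,G):
KKYKKKKK
KKKKKKKK
KKKKKKKK
KKKKKKKK
KKKKKKKK
KKKKKKKK
KKBBKKKK
KGKKKKYY

Answer: KKYKKKKK
KKKKKKKK
KKKKKKKK
KKKKKKKK
KKKKKKKK
KKKKKKKK
KKBBKKKK
KGKKKKYY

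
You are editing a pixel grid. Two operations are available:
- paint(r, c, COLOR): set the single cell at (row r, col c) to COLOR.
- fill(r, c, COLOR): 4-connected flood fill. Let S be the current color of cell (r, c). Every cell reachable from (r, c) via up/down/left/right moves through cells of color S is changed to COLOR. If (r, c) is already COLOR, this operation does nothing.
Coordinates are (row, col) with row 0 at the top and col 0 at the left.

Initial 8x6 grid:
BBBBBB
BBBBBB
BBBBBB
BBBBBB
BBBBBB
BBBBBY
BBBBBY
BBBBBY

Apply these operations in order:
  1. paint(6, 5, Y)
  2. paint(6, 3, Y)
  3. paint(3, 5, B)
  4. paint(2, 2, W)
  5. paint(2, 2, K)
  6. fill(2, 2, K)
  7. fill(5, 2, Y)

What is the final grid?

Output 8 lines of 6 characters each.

After op 1 paint(6,5,Y):
BBBBBB
BBBBBB
BBBBBB
BBBBBB
BBBBBB
BBBBBY
BBBBBY
BBBBBY
After op 2 paint(6,3,Y):
BBBBBB
BBBBBB
BBBBBB
BBBBBB
BBBBBB
BBBBBY
BBBYBY
BBBBBY
After op 3 paint(3,5,B):
BBBBBB
BBBBBB
BBBBBB
BBBBBB
BBBBBB
BBBBBY
BBBYBY
BBBBBY
After op 4 paint(2,2,W):
BBBBBB
BBBBBB
BBWBBB
BBBBBB
BBBBBB
BBBBBY
BBBYBY
BBBBBY
After op 5 paint(2,2,K):
BBBBBB
BBBBBB
BBKBBB
BBBBBB
BBBBBB
BBBBBY
BBBYBY
BBBBBY
After op 6 fill(2,2,K) [0 cells changed]:
BBBBBB
BBBBBB
BBKBBB
BBBBBB
BBBBBB
BBBBBY
BBBYBY
BBBBBY
After op 7 fill(5,2,Y) [43 cells changed]:
YYYYYY
YYYYYY
YYKYYY
YYYYYY
YYYYYY
YYYYYY
YYYYYY
YYYYYY

Answer: YYYYYY
YYYYYY
YYKYYY
YYYYYY
YYYYYY
YYYYYY
YYYYYY
YYYYYY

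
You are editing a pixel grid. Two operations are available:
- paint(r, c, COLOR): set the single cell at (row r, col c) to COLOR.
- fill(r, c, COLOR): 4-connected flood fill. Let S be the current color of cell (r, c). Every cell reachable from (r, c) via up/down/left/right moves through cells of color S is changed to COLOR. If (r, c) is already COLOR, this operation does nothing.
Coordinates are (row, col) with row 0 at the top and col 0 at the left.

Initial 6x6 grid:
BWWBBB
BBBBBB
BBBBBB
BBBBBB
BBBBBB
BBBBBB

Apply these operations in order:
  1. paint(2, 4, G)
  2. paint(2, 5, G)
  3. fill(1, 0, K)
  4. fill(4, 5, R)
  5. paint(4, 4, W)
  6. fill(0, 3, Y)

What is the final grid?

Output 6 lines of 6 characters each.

Answer: YWWYYY
YYYYYY
YYYYGG
YYYYYY
YYYYWY
YYYYYY

Derivation:
After op 1 paint(2,4,G):
BWWBBB
BBBBBB
BBBBGB
BBBBBB
BBBBBB
BBBBBB
After op 2 paint(2,5,G):
BWWBBB
BBBBBB
BBBBGG
BBBBBB
BBBBBB
BBBBBB
After op 3 fill(1,0,K) [32 cells changed]:
KWWKKK
KKKKKK
KKKKGG
KKKKKK
KKKKKK
KKKKKK
After op 4 fill(4,5,R) [32 cells changed]:
RWWRRR
RRRRRR
RRRRGG
RRRRRR
RRRRRR
RRRRRR
After op 5 paint(4,4,W):
RWWRRR
RRRRRR
RRRRGG
RRRRRR
RRRRWR
RRRRRR
After op 6 fill(0,3,Y) [31 cells changed]:
YWWYYY
YYYYYY
YYYYGG
YYYYYY
YYYYWY
YYYYYY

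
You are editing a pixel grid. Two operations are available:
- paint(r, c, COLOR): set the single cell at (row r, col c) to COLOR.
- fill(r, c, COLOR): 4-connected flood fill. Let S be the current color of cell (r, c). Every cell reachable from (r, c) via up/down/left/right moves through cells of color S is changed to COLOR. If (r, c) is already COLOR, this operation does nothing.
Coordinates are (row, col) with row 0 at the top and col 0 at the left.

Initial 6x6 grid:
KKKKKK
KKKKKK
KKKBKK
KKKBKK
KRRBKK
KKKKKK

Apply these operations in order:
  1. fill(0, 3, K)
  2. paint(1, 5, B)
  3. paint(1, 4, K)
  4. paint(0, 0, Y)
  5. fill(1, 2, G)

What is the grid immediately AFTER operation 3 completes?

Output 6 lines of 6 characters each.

After op 1 fill(0,3,K) [0 cells changed]:
KKKKKK
KKKKKK
KKKBKK
KKKBKK
KRRBKK
KKKKKK
After op 2 paint(1,5,B):
KKKKKK
KKKKKB
KKKBKK
KKKBKK
KRRBKK
KKKKKK
After op 3 paint(1,4,K):
KKKKKK
KKKKKB
KKKBKK
KKKBKK
KRRBKK
KKKKKK

Answer: KKKKKK
KKKKKB
KKKBKK
KKKBKK
KRRBKK
KKKKKK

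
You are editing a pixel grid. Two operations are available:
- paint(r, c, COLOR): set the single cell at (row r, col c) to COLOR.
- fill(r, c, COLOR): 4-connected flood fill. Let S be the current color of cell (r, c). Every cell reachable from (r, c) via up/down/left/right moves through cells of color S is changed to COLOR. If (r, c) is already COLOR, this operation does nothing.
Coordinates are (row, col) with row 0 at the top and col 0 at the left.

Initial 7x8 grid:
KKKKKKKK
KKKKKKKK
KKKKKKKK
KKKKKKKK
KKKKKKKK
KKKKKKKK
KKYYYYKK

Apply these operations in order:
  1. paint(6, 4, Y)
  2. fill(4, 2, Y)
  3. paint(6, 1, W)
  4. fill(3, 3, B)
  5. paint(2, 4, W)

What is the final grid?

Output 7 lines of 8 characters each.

After op 1 paint(6,4,Y):
KKKKKKKK
KKKKKKKK
KKKKKKKK
KKKKKKKK
KKKKKKKK
KKKKKKKK
KKYYYYKK
After op 2 fill(4,2,Y) [52 cells changed]:
YYYYYYYY
YYYYYYYY
YYYYYYYY
YYYYYYYY
YYYYYYYY
YYYYYYYY
YYYYYYYY
After op 3 paint(6,1,W):
YYYYYYYY
YYYYYYYY
YYYYYYYY
YYYYYYYY
YYYYYYYY
YYYYYYYY
YWYYYYYY
After op 4 fill(3,3,B) [55 cells changed]:
BBBBBBBB
BBBBBBBB
BBBBBBBB
BBBBBBBB
BBBBBBBB
BBBBBBBB
BWBBBBBB
After op 5 paint(2,4,W):
BBBBBBBB
BBBBBBBB
BBBBWBBB
BBBBBBBB
BBBBBBBB
BBBBBBBB
BWBBBBBB

Answer: BBBBBBBB
BBBBBBBB
BBBBWBBB
BBBBBBBB
BBBBBBBB
BBBBBBBB
BWBBBBBB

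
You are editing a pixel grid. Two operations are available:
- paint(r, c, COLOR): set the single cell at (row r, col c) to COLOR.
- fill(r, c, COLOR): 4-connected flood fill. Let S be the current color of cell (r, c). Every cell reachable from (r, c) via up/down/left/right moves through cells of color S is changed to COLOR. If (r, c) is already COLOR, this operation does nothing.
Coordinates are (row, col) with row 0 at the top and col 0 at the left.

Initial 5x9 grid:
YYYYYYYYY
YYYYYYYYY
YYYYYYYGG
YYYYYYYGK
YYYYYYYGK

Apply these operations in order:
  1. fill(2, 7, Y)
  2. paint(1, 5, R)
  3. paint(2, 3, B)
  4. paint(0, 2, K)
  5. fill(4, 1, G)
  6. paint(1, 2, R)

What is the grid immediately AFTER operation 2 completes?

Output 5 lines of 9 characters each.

After op 1 fill(2,7,Y) [4 cells changed]:
YYYYYYYYY
YYYYYYYYY
YYYYYYYYY
YYYYYYYYK
YYYYYYYYK
After op 2 paint(1,5,R):
YYYYYYYYY
YYYYYRYYY
YYYYYYYYY
YYYYYYYYK
YYYYYYYYK

Answer: YYYYYYYYY
YYYYYRYYY
YYYYYYYYY
YYYYYYYYK
YYYYYYYYK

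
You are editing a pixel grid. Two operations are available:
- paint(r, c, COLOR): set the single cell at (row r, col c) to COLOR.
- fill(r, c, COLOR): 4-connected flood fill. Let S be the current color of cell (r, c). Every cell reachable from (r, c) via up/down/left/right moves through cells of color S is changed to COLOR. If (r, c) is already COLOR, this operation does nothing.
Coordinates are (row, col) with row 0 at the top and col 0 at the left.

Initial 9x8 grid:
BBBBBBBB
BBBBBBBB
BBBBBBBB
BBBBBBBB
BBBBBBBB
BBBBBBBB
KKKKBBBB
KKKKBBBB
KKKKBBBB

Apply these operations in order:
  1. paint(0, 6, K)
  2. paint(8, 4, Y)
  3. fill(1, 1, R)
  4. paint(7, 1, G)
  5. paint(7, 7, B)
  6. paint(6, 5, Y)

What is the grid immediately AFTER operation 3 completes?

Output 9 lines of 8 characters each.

After op 1 paint(0,6,K):
BBBBBBKB
BBBBBBBB
BBBBBBBB
BBBBBBBB
BBBBBBBB
BBBBBBBB
KKKKBBBB
KKKKBBBB
KKKKBBBB
After op 2 paint(8,4,Y):
BBBBBBKB
BBBBBBBB
BBBBBBBB
BBBBBBBB
BBBBBBBB
BBBBBBBB
KKKKBBBB
KKKKBBBB
KKKKYBBB
After op 3 fill(1,1,R) [58 cells changed]:
RRRRRRKR
RRRRRRRR
RRRRRRRR
RRRRRRRR
RRRRRRRR
RRRRRRRR
KKKKRRRR
KKKKRRRR
KKKKYRRR

Answer: RRRRRRKR
RRRRRRRR
RRRRRRRR
RRRRRRRR
RRRRRRRR
RRRRRRRR
KKKKRRRR
KKKKRRRR
KKKKYRRR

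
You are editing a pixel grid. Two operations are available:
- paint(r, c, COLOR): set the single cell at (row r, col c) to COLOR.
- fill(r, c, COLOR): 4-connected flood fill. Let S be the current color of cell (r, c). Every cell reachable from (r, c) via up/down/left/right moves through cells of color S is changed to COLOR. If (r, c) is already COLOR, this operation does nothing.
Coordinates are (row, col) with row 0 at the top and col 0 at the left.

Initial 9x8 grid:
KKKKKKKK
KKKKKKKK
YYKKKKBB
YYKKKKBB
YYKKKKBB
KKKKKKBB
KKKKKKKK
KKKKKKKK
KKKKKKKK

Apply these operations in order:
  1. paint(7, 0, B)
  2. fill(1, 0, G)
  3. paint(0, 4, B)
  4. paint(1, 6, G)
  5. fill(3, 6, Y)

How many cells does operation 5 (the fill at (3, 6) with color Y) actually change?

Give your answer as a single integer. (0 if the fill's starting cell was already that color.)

Answer: 8

Derivation:
After op 1 paint(7,0,B):
KKKKKKKK
KKKKKKKK
YYKKKKBB
YYKKKKBB
YYKKKKBB
KKKKKKBB
KKKKKKKK
BKKKKKKK
KKKKKKKK
After op 2 fill(1,0,G) [57 cells changed]:
GGGGGGGG
GGGGGGGG
YYGGGGBB
YYGGGGBB
YYGGGGBB
GGGGGGBB
GGGGGGGG
BGGGGGGG
GGGGGGGG
After op 3 paint(0,4,B):
GGGGBGGG
GGGGGGGG
YYGGGGBB
YYGGGGBB
YYGGGGBB
GGGGGGBB
GGGGGGGG
BGGGGGGG
GGGGGGGG
After op 4 paint(1,6,G):
GGGGBGGG
GGGGGGGG
YYGGGGBB
YYGGGGBB
YYGGGGBB
GGGGGGBB
GGGGGGGG
BGGGGGGG
GGGGGGGG
After op 5 fill(3,6,Y) [8 cells changed]:
GGGGBGGG
GGGGGGGG
YYGGGGYY
YYGGGGYY
YYGGGGYY
GGGGGGYY
GGGGGGGG
BGGGGGGG
GGGGGGGG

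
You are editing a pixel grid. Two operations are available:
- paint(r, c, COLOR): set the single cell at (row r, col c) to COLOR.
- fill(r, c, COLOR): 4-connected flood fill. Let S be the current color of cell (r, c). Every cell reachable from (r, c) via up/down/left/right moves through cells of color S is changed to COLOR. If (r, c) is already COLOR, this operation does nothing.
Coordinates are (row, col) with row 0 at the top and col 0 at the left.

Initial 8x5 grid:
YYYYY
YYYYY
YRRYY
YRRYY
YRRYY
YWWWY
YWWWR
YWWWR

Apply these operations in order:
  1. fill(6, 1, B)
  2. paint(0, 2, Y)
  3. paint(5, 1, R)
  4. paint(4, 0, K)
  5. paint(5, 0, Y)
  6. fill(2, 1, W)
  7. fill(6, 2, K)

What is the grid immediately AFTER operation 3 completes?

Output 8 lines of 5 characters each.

Answer: YYYYY
YYYYY
YRRYY
YRRYY
YRRYY
YRBBY
YBBBR
YBBBR

Derivation:
After op 1 fill(6,1,B) [9 cells changed]:
YYYYY
YYYYY
YRRYY
YRRYY
YRRYY
YBBBY
YBBBR
YBBBR
After op 2 paint(0,2,Y):
YYYYY
YYYYY
YRRYY
YRRYY
YRRYY
YBBBY
YBBBR
YBBBR
After op 3 paint(5,1,R):
YYYYY
YYYYY
YRRYY
YRRYY
YRRYY
YRBBY
YBBBR
YBBBR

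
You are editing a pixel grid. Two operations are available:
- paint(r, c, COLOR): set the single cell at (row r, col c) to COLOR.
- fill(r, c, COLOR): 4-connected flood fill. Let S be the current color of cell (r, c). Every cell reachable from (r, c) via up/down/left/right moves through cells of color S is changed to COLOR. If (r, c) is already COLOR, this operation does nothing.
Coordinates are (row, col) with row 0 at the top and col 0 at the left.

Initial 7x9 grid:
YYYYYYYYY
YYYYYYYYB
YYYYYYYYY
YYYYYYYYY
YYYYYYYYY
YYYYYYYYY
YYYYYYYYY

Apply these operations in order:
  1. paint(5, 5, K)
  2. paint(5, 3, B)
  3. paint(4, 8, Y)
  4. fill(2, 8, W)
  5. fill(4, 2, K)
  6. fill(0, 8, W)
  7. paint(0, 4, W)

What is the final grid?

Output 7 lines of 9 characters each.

Answer: WWWWWWWWW
WWWWWWWWB
WWWWWWWWW
WWWWWWWWW
WWWWWWWWW
WWWBWWWWW
WWWWWWWWW

Derivation:
After op 1 paint(5,5,K):
YYYYYYYYY
YYYYYYYYB
YYYYYYYYY
YYYYYYYYY
YYYYYYYYY
YYYYYKYYY
YYYYYYYYY
After op 2 paint(5,3,B):
YYYYYYYYY
YYYYYYYYB
YYYYYYYYY
YYYYYYYYY
YYYYYYYYY
YYYBYKYYY
YYYYYYYYY
After op 3 paint(4,8,Y):
YYYYYYYYY
YYYYYYYYB
YYYYYYYYY
YYYYYYYYY
YYYYYYYYY
YYYBYKYYY
YYYYYYYYY
After op 4 fill(2,8,W) [60 cells changed]:
WWWWWWWWW
WWWWWWWWB
WWWWWWWWW
WWWWWWWWW
WWWWWWWWW
WWWBWKWWW
WWWWWWWWW
After op 5 fill(4,2,K) [60 cells changed]:
KKKKKKKKK
KKKKKKKKB
KKKKKKKKK
KKKKKKKKK
KKKKKKKKK
KKKBKKKKK
KKKKKKKKK
After op 6 fill(0,8,W) [61 cells changed]:
WWWWWWWWW
WWWWWWWWB
WWWWWWWWW
WWWWWWWWW
WWWWWWWWW
WWWBWWWWW
WWWWWWWWW
After op 7 paint(0,4,W):
WWWWWWWWW
WWWWWWWWB
WWWWWWWWW
WWWWWWWWW
WWWWWWWWW
WWWBWWWWW
WWWWWWWWW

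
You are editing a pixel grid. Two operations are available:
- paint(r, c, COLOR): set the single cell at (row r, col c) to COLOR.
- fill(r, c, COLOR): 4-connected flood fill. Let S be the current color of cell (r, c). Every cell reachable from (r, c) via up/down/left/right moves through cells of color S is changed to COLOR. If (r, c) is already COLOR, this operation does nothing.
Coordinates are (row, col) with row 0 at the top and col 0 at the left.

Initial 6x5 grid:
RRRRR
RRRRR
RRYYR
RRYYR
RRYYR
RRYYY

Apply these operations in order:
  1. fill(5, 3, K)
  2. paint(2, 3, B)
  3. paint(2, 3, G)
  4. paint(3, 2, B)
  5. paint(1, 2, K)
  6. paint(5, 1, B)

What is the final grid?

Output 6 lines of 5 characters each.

Answer: RRRRR
RRKRR
RRKGR
RRBKR
RRKKR
RBKKK

Derivation:
After op 1 fill(5,3,K) [9 cells changed]:
RRRRR
RRRRR
RRKKR
RRKKR
RRKKR
RRKKK
After op 2 paint(2,3,B):
RRRRR
RRRRR
RRKBR
RRKKR
RRKKR
RRKKK
After op 3 paint(2,3,G):
RRRRR
RRRRR
RRKGR
RRKKR
RRKKR
RRKKK
After op 4 paint(3,2,B):
RRRRR
RRRRR
RRKGR
RRBKR
RRKKR
RRKKK
After op 5 paint(1,2,K):
RRRRR
RRKRR
RRKGR
RRBKR
RRKKR
RRKKK
After op 6 paint(5,1,B):
RRRRR
RRKRR
RRKGR
RRBKR
RRKKR
RBKKK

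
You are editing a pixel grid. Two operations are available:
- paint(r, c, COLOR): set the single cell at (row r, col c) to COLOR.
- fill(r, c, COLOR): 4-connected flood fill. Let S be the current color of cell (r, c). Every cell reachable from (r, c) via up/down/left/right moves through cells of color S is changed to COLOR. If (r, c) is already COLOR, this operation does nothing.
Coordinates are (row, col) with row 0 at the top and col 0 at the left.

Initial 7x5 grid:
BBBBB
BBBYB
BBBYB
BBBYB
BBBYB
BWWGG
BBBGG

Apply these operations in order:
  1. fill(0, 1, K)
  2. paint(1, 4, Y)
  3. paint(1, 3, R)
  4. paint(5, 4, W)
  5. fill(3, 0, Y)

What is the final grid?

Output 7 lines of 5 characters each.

After op 1 fill(0,1,K) [25 cells changed]:
KKKKK
KKKYK
KKKYK
KKKYK
KKKYK
KWWGG
KKKGG
After op 2 paint(1,4,Y):
KKKKK
KKKYY
KKKYK
KKKYK
KKKYK
KWWGG
KKKGG
After op 3 paint(1,3,R):
KKKKK
KKKRY
KKKYK
KKKYK
KKKYK
KWWGG
KKKGG
After op 4 paint(5,4,W):
KKKKK
KKKRY
KKKYK
KKKYK
KKKYK
KWWGW
KKKGG
After op 5 fill(3,0,Y) [21 cells changed]:
YYYYY
YYYRY
YYYYK
YYYYK
YYYYK
YWWGW
YYYGG

Answer: YYYYY
YYYRY
YYYYK
YYYYK
YYYYK
YWWGW
YYYGG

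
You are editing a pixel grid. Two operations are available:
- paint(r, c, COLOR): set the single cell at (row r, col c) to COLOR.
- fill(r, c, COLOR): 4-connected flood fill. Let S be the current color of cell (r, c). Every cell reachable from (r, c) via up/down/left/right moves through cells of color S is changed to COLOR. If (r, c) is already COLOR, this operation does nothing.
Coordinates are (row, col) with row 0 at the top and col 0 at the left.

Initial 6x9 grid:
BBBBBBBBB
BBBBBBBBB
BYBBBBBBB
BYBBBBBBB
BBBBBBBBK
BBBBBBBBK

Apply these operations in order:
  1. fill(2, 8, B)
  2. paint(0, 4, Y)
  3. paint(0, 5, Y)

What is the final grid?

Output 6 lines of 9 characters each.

Answer: BBBBYYBBB
BBBBBBBBB
BYBBBBBBB
BYBBBBBBB
BBBBBBBBK
BBBBBBBBK

Derivation:
After op 1 fill(2,8,B) [0 cells changed]:
BBBBBBBBB
BBBBBBBBB
BYBBBBBBB
BYBBBBBBB
BBBBBBBBK
BBBBBBBBK
After op 2 paint(0,4,Y):
BBBBYBBBB
BBBBBBBBB
BYBBBBBBB
BYBBBBBBB
BBBBBBBBK
BBBBBBBBK
After op 3 paint(0,5,Y):
BBBBYYBBB
BBBBBBBBB
BYBBBBBBB
BYBBBBBBB
BBBBBBBBK
BBBBBBBBK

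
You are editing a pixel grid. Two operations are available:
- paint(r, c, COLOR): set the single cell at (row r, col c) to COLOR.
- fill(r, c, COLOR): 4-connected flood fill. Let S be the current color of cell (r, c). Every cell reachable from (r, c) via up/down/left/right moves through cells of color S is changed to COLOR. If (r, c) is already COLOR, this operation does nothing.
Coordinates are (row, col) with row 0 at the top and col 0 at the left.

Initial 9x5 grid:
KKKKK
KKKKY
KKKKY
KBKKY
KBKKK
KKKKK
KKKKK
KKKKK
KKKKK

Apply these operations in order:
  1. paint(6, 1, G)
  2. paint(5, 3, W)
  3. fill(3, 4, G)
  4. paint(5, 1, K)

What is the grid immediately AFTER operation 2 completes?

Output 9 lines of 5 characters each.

After op 1 paint(6,1,G):
KKKKK
KKKKY
KKKKY
KBKKY
KBKKK
KKKKK
KGKKK
KKKKK
KKKKK
After op 2 paint(5,3,W):
KKKKK
KKKKY
KKKKY
KBKKY
KBKKK
KKKWK
KGKKK
KKKKK
KKKKK

Answer: KKKKK
KKKKY
KKKKY
KBKKY
KBKKK
KKKWK
KGKKK
KKKKK
KKKKK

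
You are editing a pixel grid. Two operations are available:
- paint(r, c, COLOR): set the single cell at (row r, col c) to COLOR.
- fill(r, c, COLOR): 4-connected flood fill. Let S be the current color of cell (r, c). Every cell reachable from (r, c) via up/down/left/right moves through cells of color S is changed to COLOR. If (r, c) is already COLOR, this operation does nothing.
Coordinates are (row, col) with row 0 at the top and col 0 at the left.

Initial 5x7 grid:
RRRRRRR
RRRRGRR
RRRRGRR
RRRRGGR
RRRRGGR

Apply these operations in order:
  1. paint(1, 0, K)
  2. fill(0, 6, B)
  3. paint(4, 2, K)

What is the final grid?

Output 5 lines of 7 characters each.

After op 1 paint(1,0,K):
RRRRRRR
KRRRGRR
RRRRGRR
RRRRGGR
RRRRGGR
After op 2 fill(0,6,B) [28 cells changed]:
BBBBBBB
KBBBGBB
BBBBGBB
BBBBGGB
BBBBGGB
After op 3 paint(4,2,K):
BBBBBBB
KBBBGBB
BBBBGBB
BBBBGGB
BBKBGGB

Answer: BBBBBBB
KBBBGBB
BBBBGBB
BBBBGGB
BBKBGGB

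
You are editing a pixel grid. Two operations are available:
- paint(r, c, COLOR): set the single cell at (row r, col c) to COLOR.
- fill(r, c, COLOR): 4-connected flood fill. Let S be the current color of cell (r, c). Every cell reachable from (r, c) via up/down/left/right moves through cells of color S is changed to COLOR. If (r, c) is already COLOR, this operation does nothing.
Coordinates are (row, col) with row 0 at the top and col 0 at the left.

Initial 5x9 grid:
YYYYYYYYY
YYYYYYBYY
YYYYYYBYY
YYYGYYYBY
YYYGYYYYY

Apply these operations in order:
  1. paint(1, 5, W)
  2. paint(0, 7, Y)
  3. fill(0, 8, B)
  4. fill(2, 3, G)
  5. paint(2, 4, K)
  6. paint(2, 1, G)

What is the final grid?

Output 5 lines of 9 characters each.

After op 1 paint(1,5,W):
YYYYYYYYY
YYYYYWBYY
YYYYYYBYY
YYYGYYYBY
YYYGYYYYY
After op 2 paint(0,7,Y):
YYYYYYYYY
YYYYYWBYY
YYYYYYBYY
YYYGYYYBY
YYYGYYYYY
After op 3 fill(0,8,B) [39 cells changed]:
BBBBBBBBB
BBBBBWBBB
BBBBBBBBB
BBBGBBBBB
BBBGBBBBB
After op 4 fill(2,3,G) [42 cells changed]:
GGGGGGGGG
GGGGGWGGG
GGGGGGGGG
GGGGGGGGG
GGGGGGGGG
After op 5 paint(2,4,K):
GGGGGGGGG
GGGGGWGGG
GGGGKGGGG
GGGGGGGGG
GGGGGGGGG
After op 6 paint(2,1,G):
GGGGGGGGG
GGGGGWGGG
GGGGKGGGG
GGGGGGGGG
GGGGGGGGG

Answer: GGGGGGGGG
GGGGGWGGG
GGGGKGGGG
GGGGGGGGG
GGGGGGGGG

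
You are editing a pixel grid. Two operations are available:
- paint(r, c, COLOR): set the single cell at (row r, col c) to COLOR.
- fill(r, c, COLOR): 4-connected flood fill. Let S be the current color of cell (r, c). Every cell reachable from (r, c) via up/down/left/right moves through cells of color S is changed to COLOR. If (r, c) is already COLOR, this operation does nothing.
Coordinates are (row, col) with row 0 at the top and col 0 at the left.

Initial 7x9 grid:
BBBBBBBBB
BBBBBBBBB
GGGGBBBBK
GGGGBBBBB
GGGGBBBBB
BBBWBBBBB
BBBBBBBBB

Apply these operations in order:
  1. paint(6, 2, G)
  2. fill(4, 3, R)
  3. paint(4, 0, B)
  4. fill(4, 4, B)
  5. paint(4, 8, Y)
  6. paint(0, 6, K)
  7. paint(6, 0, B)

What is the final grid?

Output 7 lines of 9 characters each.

After op 1 paint(6,2,G):
BBBBBBBBB
BBBBBBBBB
GGGGBBBBK
GGGGBBBBB
GGGGBBBBB
BBBWBBBBB
BBGBBBBBB
After op 2 fill(4,3,R) [12 cells changed]:
BBBBBBBBB
BBBBBBBBB
RRRRBBBBK
RRRRBBBBB
RRRRBBBBB
BBBWBBBBB
BBGBBBBBB
After op 3 paint(4,0,B):
BBBBBBBBB
BBBBBBBBB
RRRRBBBBK
RRRRBBBBB
BRRRBBBBB
BBBWBBBBB
BBGBBBBBB
After op 4 fill(4,4,B) [0 cells changed]:
BBBBBBBBB
BBBBBBBBB
RRRRBBBBK
RRRRBBBBB
BRRRBBBBB
BBBWBBBBB
BBGBBBBBB
After op 5 paint(4,8,Y):
BBBBBBBBB
BBBBBBBBB
RRRRBBBBK
RRRRBBBBB
BRRRBBBBY
BBBWBBBBB
BBGBBBBBB
After op 6 paint(0,6,K):
BBBBBBKBB
BBBBBBBBB
RRRRBBBBK
RRRRBBBBB
BRRRBBBBY
BBBWBBBBB
BBGBBBBBB
After op 7 paint(6,0,B):
BBBBBBKBB
BBBBBBBBB
RRRRBBBBK
RRRRBBBBB
BRRRBBBBY
BBBWBBBBB
BBGBBBBBB

Answer: BBBBBBKBB
BBBBBBBBB
RRRRBBBBK
RRRRBBBBB
BRRRBBBBY
BBBWBBBBB
BBGBBBBBB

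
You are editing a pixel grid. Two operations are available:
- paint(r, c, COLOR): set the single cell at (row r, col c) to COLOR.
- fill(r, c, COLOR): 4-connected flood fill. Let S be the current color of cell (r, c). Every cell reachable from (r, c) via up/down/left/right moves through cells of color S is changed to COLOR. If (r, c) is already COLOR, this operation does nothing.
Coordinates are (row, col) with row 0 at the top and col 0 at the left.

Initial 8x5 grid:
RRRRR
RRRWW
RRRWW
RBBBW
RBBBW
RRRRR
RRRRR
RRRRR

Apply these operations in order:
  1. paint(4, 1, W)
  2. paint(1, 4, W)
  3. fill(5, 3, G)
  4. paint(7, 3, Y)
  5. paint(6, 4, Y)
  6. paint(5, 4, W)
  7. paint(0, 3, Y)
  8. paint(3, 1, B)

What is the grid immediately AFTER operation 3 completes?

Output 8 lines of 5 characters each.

Answer: GGGGG
GGGWW
GGGWW
GBBBW
GWBBW
GGGGG
GGGGG
GGGGG

Derivation:
After op 1 paint(4,1,W):
RRRRR
RRRWW
RRRWW
RBBBW
RWBBW
RRRRR
RRRRR
RRRRR
After op 2 paint(1,4,W):
RRRRR
RRRWW
RRRWW
RBBBW
RWBBW
RRRRR
RRRRR
RRRRR
After op 3 fill(5,3,G) [28 cells changed]:
GGGGG
GGGWW
GGGWW
GBBBW
GWBBW
GGGGG
GGGGG
GGGGG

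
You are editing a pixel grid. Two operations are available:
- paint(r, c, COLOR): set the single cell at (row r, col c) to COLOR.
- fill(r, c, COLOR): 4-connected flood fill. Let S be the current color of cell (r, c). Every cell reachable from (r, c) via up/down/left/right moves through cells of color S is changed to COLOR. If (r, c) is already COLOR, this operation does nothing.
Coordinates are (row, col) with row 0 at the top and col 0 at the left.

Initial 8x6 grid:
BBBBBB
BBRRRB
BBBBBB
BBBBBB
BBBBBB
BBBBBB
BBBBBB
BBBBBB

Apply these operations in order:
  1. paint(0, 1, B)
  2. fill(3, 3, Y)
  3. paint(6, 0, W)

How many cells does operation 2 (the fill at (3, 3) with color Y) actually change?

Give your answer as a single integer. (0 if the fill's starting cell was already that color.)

After op 1 paint(0,1,B):
BBBBBB
BBRRRB
BBBBBB
BBBBBB
BBBBBB
BBBBBB
BBBBBB
BBBBBB
After op 2 fill(3,3,Y) [45 cells changed]:
YYYYYY
YYRRRY
YYYYYY
YYYYYY
YYYYYY
YYYYYY
YYYYYY
YYYYYY

Answer: 45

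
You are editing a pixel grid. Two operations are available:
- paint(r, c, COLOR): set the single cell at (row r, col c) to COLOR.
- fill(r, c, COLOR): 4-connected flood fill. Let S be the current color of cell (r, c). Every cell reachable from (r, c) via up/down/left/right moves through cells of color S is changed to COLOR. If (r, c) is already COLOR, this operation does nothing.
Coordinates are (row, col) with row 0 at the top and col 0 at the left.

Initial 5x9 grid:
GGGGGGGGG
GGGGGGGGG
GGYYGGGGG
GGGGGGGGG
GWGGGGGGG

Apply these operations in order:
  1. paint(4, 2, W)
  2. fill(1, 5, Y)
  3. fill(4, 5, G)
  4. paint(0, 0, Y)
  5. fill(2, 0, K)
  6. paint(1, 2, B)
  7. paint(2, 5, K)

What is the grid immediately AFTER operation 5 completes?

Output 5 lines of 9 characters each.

After op 1 paint(4,2,W):
GGGGGGGGG
GGGGGGGGG
GGYYGGGGG
GGGGGGGGG
GWWGGGGGG
After op 2 fill(1,5,Y) [41 cells changed]:
YYYYYYYYY
YYYYYYYYY
YYYYYYYYY
YYYYYYYYY
YWWYYYYYY
After op 3 fill(4,5,G) [43 cells changed]:
GGGGGGGGG
GGGGGGGGG
GGGGGGGGG
GGGGGGGGG
GWWGGGGGG
After op 4 paint(0,0,Y):
YGGGGGGGG
GGGGGGGGG
GGGGGGGGG
GGGGGGGGG
GWWGGGGGG
After op 5 fill(2,0,K) [42 cells changed]:
YKKKKKKKK
KKKKKKKKK
KKKKKKKKK
KKKKKKKKK
KWWKKKKKK

Answer: YKKKKKKKK
KKKKKKKKK
KKKKKKKKK
KKKKKKKKK
KWWKKKKKK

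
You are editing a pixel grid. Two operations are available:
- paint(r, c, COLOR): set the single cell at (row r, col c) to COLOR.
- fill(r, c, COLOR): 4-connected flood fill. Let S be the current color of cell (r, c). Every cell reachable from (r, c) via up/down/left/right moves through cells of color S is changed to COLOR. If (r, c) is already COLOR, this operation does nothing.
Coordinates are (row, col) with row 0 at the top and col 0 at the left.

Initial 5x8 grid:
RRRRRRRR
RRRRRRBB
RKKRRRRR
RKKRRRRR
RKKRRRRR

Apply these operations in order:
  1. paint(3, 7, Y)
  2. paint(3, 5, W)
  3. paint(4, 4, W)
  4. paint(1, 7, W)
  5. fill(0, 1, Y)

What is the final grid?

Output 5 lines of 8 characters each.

Answer: YYYYYYYY
YYYYYYBW
YKKYYYYY
YKKYYWYY
YKKYWYYY

Derivation:
After op 1 paint(3,7,Y):
RRRRRRRR
RRRRRRBB
RKKRRRRR
RKKRRRRY
RKKRRRRR
After op 2 paint(3,5,W):
RRRRRRRR
RRRRRRBB
RKKRRRRR
RKKRRWRY
RKKRRRRR
After op 3 paint(4,4,W):
RRRRRRRR
RRRRRRBB
RKKRRRRR
RKKRRWRY
RKKRWRRR
After op 4 paint(1,7,W):
RRRRRRRR
RRRRRRBW
RKKRRRRR
RKKRRWRY
RKKRWRRR
After op 5 fill(0,1,Y) [29 cells changed]:
YYYYYYYY
YYYYYYBW
YKKYYYYY
YKKYYWYY
YKKYWYYY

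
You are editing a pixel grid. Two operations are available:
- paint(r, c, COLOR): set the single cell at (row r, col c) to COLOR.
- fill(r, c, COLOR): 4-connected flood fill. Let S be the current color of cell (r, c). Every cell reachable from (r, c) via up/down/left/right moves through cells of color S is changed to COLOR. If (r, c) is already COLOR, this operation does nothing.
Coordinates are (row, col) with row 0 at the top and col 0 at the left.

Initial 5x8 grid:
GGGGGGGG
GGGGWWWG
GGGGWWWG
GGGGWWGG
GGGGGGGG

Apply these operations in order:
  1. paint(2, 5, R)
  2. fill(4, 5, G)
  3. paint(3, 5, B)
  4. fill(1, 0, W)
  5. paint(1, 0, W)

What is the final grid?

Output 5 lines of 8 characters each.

Answer: WWWWWWWW
WWWWWWWW
WWWWWRWW
WWWWWBWW
WWWWWWWW

Derivation:
After op 1 paint(2,5,R):
GGGGGGGG
GGGGWWWG
GGGGWRWG
GGGGWWGG
GGGGGGGG
After op 2 fill(4,5,G) [0 cells changed]:
GGGGGGGG
GGGGWWWG
GGGGWRWG
GGGGWWGG
GGGGGGGG
After op 3 paint(3,5,B):
GGGGGGGG
GGGGWWWG
GGGGWRWG
GGGGWBGG
GGGGGGGG
After op 4 fill(1,0,W) [32 cells changed]:
WWWWWWWW
WWWWWWWW
WWWWWRWW
WWWWWBWW
WWWWWWWW
After op 5 paint(1,0,W):
WWWWWWWW
WWWWWWWW
WWWWWRWW
WWWWWBWW
WWWWWWWW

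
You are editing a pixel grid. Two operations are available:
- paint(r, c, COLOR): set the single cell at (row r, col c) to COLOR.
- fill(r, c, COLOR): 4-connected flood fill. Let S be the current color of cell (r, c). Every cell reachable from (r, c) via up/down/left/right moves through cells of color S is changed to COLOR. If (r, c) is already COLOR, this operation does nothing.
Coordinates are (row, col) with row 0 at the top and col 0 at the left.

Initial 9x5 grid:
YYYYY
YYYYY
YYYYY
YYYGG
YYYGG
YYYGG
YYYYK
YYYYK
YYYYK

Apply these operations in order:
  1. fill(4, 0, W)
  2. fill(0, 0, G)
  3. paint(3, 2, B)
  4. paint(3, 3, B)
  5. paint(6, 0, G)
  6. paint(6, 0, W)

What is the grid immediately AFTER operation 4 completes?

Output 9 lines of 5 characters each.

After op 1 fill(4,0,W) [36 cells changed]:
WWWWW
WWWWW
WWWWW
WWWGG
WWWGG
WWWGG
WWWWK
WWWWK
WWWWK
After op 2 fill(0,0,G) [36 cells changed]:
GGGGG
GGGGG
GGGGG
GGGGG
GGGGG
GGGGG
GGGGK
GGGGK
GGGGK
After op 3 paint(3,2,B):
GGGGG
GGGGG
GGGGG
GGBGG
GGGGG
GGGGG
GGGGK
GGGGK
GGGGK
After op 4 paint(3,3,B):
GGGGG
GGGGG
GGGGG
GGBBG
GGGGG
GGGGG
GGGGK
GGGGK
GGGGK

Answer: GGGGG
GGGGG
GGGGG
GGBBG
GGGGG
GGGGG
GGGGK
GGGGK
GGGGK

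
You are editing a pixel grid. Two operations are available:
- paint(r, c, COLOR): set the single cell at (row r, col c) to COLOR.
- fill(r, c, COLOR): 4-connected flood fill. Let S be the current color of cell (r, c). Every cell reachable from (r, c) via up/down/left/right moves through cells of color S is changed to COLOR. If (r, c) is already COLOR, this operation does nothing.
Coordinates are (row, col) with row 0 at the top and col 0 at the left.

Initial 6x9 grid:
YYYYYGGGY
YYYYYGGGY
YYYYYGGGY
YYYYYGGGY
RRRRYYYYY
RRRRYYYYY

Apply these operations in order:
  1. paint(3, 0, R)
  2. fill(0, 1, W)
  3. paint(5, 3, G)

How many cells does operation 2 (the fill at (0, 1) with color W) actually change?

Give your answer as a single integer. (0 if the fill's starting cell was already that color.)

After op 1 paint(3,0,R):
YYYYYGGGY
YYYYYGGGY
YYYYYGGGY
RYYYYGGGY
RRRRYYYYY
RRRRYYYYY
After op 2 fill(0,1,W) [33 cells changed]:
WWWWWGGGW
WWWWWGGGW
WWWWWGGGW
RWWWWGGGW
RRRRWWWWW
RRRRWWWWW

Answer: 33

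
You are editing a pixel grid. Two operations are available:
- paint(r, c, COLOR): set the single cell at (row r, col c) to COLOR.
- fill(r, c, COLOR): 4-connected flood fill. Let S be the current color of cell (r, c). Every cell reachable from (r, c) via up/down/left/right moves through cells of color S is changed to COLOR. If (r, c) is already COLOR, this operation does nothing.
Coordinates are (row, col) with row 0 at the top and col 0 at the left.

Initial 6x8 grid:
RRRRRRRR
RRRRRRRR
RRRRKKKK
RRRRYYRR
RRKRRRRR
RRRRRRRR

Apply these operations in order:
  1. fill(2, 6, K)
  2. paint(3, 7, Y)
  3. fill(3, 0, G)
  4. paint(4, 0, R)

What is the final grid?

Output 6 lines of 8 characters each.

Answer: GGGGGGGG
GGGGGGGG
GGGGKKKK
GGGGYYGY
RGKGGGGG
GGGGGGGG

Derivation:
After op 1 fill(2,6,K) [0 cells changed]:
RRRRRRRR
RRRRRRRR
RRRRKKKK
RRRRYYRR
RRKRRRRR
RRRRRRRR
After op 2 paint(3,7,Y):
RRRRRRRR
RRRRRRRR
RRRRKKKK
RRRRYYRY
RRKRRRRR
RRRRRRRR
After op 3 fill(3,0,G) [40 cells changed]:
GGGGGGGG
GGGGGGGG
GGGGKKKK
GGGGYYGY
GGKGGGGG
GGGGGGGG
After op 4 paint(4,0,R):
GGGGGGGG
GGGGGGGG
GGGGKKKK
GGGGYYGY
RGKGGGGG
GGGGGGGG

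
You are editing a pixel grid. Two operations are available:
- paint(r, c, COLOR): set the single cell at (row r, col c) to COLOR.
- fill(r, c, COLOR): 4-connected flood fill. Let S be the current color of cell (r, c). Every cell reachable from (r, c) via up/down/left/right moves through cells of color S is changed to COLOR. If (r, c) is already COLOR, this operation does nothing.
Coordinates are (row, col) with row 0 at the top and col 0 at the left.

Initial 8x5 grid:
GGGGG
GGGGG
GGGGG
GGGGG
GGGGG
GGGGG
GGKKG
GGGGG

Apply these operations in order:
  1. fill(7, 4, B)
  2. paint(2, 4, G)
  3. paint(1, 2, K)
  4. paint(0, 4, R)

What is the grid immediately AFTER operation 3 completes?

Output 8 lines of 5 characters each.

After op 1 fill(7,4,B) [38 cells changed]:
BBBBB
BBBBB
BBBBB
BBBBB
BBBBB
BBBBB
BBKKB
BBBBB
After op 2 paint(2,4,G):
BBBBB
BBBBB
BBBBG
BBBBB
BBBBB
BBBBB
BBKKB
BBBBB
After op 3 paint(1,2,K):
BBBBB
BBKBB
BBBBG
BBBBB
BBBBB
BBBBB
BBKKB
BBBBB

Answer: BBBBB
BBKBB
BBBBG
BBBBB
BBBBB
BBBBB
BBKKB
BBBBB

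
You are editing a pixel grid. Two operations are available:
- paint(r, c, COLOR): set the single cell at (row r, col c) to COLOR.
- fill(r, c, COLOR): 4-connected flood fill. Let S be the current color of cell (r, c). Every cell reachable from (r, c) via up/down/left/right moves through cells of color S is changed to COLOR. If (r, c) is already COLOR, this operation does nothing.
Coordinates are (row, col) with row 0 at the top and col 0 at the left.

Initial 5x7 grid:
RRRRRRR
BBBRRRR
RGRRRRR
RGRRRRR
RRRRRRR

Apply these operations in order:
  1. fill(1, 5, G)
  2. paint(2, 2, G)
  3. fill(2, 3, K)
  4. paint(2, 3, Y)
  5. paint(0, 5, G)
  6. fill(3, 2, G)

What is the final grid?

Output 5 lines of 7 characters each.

After op 1 fill(1,5,G) [30 cells changed]:
GGGGGGG
BBBGGGG
GGGGGGG
GGGGGGG
GGGGGGG
After op 2 paint(2,2,G):
GGGGGGG
BBBGGGG
GGGGGGG
GGGGGGG
GGGGGGG
After op 3 fill(2,3,K) [32 cells changed]:
KKKKKKK
BBBKKKK
KKKKKKK
KKKKKKK
KKKKKKK
After op 4 paint(2,3,Y):
KKKKKKK
BBBKKKK
KKKYKKK
KKKKKKK
KKKKKKK
After op 5 paint(0,5,G):
KKKKKGK
BBBKKKK
KKKYKKK
KKKKKKK
KKKKKKK
After op 6 fill(3,2,G) [30 cells changed]:
GGGGGGG
BBBGGGG
GGGYGGG
GGGGGGG
GGGGGGG

Answer: GGGGGGG
BBBGGGG
GGGYGGG
GGGGGGG
GGGGGGG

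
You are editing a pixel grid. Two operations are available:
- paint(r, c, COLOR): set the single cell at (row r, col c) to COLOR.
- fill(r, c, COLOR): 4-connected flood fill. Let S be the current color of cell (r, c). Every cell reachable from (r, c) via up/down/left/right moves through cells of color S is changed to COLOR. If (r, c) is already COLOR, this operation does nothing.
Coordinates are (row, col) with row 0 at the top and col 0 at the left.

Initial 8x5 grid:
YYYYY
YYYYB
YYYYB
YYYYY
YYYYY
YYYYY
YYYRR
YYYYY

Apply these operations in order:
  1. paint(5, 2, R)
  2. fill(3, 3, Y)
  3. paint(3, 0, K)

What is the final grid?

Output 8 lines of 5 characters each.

After op 1 paint(5,2,R):
YYYYY
YYYYB
YYYYB
YYYYY
YYYYY
YYRYY
YYYRR
YYYYY
After op 2 fill(3,3,Y) [0 cells changed]:
YYYYY
YYYYB
YYYYB
YYYYY
YYYYY
YYRYY
YYYRR
YYYYY
After op 3 paint(3,0,K):
YYYYY
YYYYB
YYYYB
KYYYY
YYYYY
YYRYY
YYYRR
YYYYY

Answer: YYYYY
YYYYB
YYYYB
KYYYY
YYYYY
YYRYY
YYYRR
YYYYY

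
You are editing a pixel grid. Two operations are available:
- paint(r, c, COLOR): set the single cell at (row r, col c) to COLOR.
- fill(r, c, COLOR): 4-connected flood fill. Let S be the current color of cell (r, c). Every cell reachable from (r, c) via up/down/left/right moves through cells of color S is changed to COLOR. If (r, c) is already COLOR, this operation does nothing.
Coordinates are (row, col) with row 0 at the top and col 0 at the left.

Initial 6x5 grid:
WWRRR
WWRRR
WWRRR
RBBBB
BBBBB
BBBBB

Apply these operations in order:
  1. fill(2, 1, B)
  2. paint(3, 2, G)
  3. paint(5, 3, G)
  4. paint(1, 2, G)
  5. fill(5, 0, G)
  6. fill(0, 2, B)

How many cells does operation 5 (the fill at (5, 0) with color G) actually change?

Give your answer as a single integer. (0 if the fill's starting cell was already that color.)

Answer: 18

Derivation:
After op 1 fill(2,1,B) [6 cells changed]:
BBRRR
BBRRR
BBRRR
RBBBB
BBBBB
BBBBB
After op 2 paint(3,2,G):
BBRRR
BBRRR
BBRRR
RBGBB
BBBBB
BBBBB
After op 3 paint(5,3,G):
BBRRR
BBRRR
BBRRR
RBGBB
BBBBB
BBBGB
After op 4 paint(1,2,G):
BBRRR
BBGRR
BBRRR
RBGBB
BBBBB
BBBGB
After op 5 fill(5,0,G) [18 cells changed]:
GGRRR
GGGRR
GGRRR
RGGGG
GGGGG
GGGGG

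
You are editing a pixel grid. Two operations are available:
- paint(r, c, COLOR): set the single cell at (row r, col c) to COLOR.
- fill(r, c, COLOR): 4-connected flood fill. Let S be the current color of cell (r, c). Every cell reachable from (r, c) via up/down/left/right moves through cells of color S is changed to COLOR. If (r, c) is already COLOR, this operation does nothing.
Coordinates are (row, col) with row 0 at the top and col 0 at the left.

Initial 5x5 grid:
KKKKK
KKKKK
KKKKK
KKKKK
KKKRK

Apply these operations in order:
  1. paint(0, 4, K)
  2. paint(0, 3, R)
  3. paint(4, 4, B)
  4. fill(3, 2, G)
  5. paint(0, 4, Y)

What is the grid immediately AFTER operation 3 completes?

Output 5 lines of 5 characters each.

After op 1 paint(0,4,K):
KKKKK
KKKKK
KKKKK
KKKKK
KKKRK
After op 2 paint(0,3,R):
KKKRK
KKKKK
KKKKK
KKKKK
KKKRK
After op 3 paint(4,4,B):
KKKRK
KKKKK
KKKKK
KKKKK
KKKRB

Answer: KKKRK
KKKKK
KKKKK
KKKKK
KKKRB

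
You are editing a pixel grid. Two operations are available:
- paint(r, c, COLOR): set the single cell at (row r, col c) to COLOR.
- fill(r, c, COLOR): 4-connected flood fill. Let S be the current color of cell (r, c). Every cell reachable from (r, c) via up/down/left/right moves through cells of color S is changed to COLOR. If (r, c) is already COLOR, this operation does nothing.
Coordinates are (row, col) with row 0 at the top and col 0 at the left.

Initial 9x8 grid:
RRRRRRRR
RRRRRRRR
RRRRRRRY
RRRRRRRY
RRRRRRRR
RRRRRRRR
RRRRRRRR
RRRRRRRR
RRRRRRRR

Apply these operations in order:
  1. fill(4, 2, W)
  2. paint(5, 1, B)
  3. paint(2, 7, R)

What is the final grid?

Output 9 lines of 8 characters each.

Answer: WWWWWWWW
WWWWWWWW
WWWWWWWR
WWWWWWWY
WWWWWWWW
WBWWWWWW
WWWWWWWW
WWWWWWWW
WWWWWWWW

Derivation:
After op 1 fill(4,2,W) [70 cells changed]:
WWWWWWWW
WWWWWWWW
WWWWWWWY
WWWWWWWY
WWWWWWWW
WWWWWWWW
WWWWWWWW
WWWWWWWW
WWWWWWWW
After op 2 paint(5,1,B):
WWWWWWWW
WWWWWWWW
WWWWWWWY
WWWWWWWY
WWWWWWWW
WBWWWWWW
WWWWWWWW
WWWWWWWW
WWWWWWWW
After op 3 paint(2,7,R):
WWWWWWWW
WWWWWWWW
WWWWWWWR
WWWWWWWY
WWWWWWWW
WBWWWWWW
WWWWWWWW
WWWWWWWW
WWWWWWWW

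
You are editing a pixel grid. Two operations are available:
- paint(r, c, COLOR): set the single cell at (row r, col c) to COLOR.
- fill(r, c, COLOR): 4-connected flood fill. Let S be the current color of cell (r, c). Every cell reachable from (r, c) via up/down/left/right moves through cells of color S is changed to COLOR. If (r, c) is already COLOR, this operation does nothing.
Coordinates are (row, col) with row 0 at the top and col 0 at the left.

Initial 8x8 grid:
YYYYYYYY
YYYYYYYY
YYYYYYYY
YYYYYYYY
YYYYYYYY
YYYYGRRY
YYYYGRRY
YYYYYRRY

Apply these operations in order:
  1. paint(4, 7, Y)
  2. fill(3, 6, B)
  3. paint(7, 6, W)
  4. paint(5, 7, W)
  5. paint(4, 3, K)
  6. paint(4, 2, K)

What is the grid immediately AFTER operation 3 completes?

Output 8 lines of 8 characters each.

Answer: BBBBBBBB
BBBBBBBB
BBBBBBBB
BBBBBBBB
BBBBBBBB
BBBBGRRB
BBBBGRRB
BBBBBRWB

Derivation:
After op 1 paint(4,7,Y):
YYYYYYYY
YYYYYYYY
YYYYYYYY
YYYYYYYY
YYYYYYYY
YYYYGRRY
YYYYGRRY
YYYYYRRY
After op 2 fill(3,6,B) [56 cells changed]:
BBBBBBBB
BBBBBBBB
BBBBBBBB
BBBBBBBB
BBBBBBBB
BBBBGRRB
BBBBGRRB
BBBBBRRB
After op 3 paint(7,6,W):
BBBBBBBB
BBBBBBBB
BBBBBBBB
BBBBBBBB
BBBBBBBB
BBBBGRRB
BBBBGRRB
BBBBBRWB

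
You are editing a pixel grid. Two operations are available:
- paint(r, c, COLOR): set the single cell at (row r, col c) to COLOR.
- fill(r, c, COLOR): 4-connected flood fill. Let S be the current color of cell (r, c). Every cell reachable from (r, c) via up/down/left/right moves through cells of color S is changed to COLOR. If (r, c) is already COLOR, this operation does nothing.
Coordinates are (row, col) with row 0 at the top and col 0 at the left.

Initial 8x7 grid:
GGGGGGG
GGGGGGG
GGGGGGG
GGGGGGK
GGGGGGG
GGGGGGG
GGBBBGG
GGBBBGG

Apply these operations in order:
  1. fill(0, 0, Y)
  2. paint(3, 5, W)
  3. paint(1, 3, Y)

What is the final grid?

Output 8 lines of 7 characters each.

Answer: YYYYYYY
YYYYYYY
YYYYYYY
YYYYYWK
YYYYYYY
YYYYYYY
YYBBBYY
YYBBBYY

Derivation:
After op 1 fill(0,0,Y) [49 cells changed]:
YYYYYYY
YYYYYYY
YYYYYYY
YYYYYYK
YYYYYYY
YYYYYYY
YYBBBYY
YYBBBYY
After op 2 paint(3,5,W):
YYYYYYY
YYYYYYY
YYYYYYY
YYYYYWK
YYYYYYY
YYYYYYY
YYBBBYY
YYBBBYY
After op 3 paint(1,3,Y):
YYYYYYY
YYYYYYY
YYYYYYY
YYYYYWK
YYYYYYY
YYYYYYY
YYBBBYY
YYBBBYY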